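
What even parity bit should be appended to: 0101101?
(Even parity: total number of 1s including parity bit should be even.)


Number of 1s in data: 4
Parity bit: 0

0


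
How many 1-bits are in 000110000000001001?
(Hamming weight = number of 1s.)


Counting 1s in 000110000000001001

4


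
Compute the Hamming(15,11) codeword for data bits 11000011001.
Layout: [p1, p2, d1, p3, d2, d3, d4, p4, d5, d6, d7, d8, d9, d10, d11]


Parity bits: p1=0, p2=1, p3=1, p4=1

011110010011001


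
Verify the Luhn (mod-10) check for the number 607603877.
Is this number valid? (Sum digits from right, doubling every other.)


Luhn sum = 42
42 mod 10 = 2

Invalid (Luhn sum mod 10 = 2)


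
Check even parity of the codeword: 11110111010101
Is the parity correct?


Number of 1s: 10

Yes, parity is correct (10 ones)


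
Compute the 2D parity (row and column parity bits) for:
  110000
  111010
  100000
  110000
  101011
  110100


Row parities: 001001
Column parities: 000101

Row P: 001001, Col P: 000101, Corner: 0


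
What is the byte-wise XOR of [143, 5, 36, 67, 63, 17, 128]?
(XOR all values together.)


XOR chain: 143 ^ 5 ^ 36 ^ 67 ^ 63 ^ 17 ^ 128 = 67

67


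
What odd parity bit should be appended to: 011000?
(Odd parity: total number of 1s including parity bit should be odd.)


Number of 1s in data: 2
Parity bit: 1

1


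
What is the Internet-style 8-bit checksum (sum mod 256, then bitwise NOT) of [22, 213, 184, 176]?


Sum = 595 mod 256 = 83
Complement = 172

172


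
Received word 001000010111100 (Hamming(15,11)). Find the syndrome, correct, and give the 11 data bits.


Syndrome = 11: error at position 11

Data: 10000101100 (corrected bit 11)


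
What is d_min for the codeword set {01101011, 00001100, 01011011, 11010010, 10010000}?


Comparing all pairs, minimum distance: 2
Can detect 1 errors, correct 0 errors

2


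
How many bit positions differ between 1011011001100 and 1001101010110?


XOR: 0010110011010
Count of 1s: 6

6


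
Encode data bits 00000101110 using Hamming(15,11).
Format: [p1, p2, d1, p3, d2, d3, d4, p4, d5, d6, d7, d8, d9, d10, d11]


Parity bits: p1=1, p2=0, p3=1, p4=0

100100000101110


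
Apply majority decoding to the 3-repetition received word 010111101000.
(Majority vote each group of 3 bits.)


Groups: 010, 111, 101, 000
Majority votes: 0110

0110


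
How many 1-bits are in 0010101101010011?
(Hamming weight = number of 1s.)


Counting 1s in 0010101101010011

8


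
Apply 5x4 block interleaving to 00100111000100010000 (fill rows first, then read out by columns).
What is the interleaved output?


Matrix:
  0010
  0111
  0001
  0001
  0000
Read columns: 00000010001100001110

00000010001100001110


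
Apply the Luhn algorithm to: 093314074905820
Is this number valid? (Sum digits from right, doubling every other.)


Luhn sum = 58
58 mod 10 = 8

Invalid (Luhn sum mod 10 = 8)


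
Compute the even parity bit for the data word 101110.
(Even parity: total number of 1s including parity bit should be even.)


Number of 1s in data: 4
Parity bit: 0

0


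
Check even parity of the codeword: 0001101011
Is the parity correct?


Number of 1s: 5

No, parity error (5 ones)


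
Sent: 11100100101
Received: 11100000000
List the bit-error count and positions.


XOR: 00000100101

3 error(s) at position(s): 5, 8, 10


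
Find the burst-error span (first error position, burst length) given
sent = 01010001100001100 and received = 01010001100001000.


XOR: 00000000000000100

Burst at position 14, length 1


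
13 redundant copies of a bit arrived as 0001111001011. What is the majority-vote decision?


Ones: 7 out of 13
Threshold: 7

1 (7/13 voted 1)


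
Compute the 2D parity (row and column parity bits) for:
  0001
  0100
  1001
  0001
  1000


Row parities: 11011
Column parities: 0101

Row P: 11011, Col P: 0101, Corner: 0


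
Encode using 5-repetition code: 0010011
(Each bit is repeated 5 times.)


Each bit -> 5 copies

00000000001111100000000001111111111


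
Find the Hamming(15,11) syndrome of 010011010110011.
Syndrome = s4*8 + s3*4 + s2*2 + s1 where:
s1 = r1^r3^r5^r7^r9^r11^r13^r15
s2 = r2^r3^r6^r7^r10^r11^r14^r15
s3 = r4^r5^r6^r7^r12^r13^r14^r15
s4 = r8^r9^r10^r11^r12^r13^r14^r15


s1=1, s2=0, s3=0, s4=1

Syndrome = 9 (error at position 9)


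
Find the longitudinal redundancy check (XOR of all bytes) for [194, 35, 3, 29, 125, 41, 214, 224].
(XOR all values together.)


XOR chain: 194 ^ 35 ^ 3 ^ 29 ^ 125 ^ 41 ^ 214 ^ 224 = 157

157


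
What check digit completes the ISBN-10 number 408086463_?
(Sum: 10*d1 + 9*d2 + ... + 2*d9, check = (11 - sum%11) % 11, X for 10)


Weighted sum: 222
222 mod 11 = 2

Check digit: 9


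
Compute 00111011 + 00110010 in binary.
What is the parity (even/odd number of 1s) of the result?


00111011 = 59
00110010 = 50
Sum = 109 = 1101101
1s count = 5

odd parity (5 ones in 1101101)


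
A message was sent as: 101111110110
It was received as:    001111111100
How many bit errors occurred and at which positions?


XOR: 100000001010

3 error(s) at position(s): 0, 8, 10


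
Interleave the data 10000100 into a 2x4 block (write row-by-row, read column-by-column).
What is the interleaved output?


Matrix:
  1000
  0100
Read columns: 10010000

10010000


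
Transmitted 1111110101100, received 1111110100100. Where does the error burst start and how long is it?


XOR: 0000000001000

Burst at position 9, length 1


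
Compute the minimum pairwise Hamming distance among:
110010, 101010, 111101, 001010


Comparing all pairs, minimum distance: 1
Can detect 0 errors, correct 0 errors

1


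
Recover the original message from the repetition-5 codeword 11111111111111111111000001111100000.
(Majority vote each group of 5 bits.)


Groups: 11111, 11111, 11111, 11111, 00000, 11111, 00000
Majority votes: 1111010

1111010


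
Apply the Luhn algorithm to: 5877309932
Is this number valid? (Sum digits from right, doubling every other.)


Luhn sum = 53
53 mod 10 = 3

Invalid (Luhn sum mod 10 = 3)


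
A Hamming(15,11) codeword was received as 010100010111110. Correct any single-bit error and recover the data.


Syndrome = 0: no error detected

Data: 00000111110 (no errors)


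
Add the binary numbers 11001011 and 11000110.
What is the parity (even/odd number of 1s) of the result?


11001011 = 203
11000110 = 198
Sum = 401 = 110010001
1s count = 4

even parity (4 ones in 110010001)


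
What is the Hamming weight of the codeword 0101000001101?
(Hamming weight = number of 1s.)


Counting 1s in 0101000001101

5


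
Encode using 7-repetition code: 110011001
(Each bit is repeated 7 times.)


Each bit -> 7 copies

111111111111110000000000000011111111111111000000000000001111111


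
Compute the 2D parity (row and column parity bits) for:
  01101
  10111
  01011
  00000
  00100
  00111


Row parities: 101011
Column parities: 10010

Row P: 101011, Col P: 10010, Corner: 0


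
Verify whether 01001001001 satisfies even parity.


Number of 1s: 4

Yes, parity is correct (4 ones)


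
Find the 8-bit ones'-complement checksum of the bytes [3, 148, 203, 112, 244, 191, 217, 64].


Sum = 1182 mod 256 = 158
Complement = 97

97


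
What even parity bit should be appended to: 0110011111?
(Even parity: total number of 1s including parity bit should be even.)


Number of 1s in data: 7
Parity bit: 1

1


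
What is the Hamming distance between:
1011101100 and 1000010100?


XOR: 0011111000
Count of 1s: 5

5


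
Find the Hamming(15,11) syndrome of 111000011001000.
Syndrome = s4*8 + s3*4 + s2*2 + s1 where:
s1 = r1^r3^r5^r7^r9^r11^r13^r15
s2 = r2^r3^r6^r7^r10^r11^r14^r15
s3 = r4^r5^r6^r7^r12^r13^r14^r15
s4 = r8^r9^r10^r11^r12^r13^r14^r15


s1=1, s2=0, s3=1, s4=1

Syndrome = 13 (error at position 13)


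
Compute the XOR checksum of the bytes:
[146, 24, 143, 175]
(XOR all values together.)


XOR chain: 146 ^ 24 ^ 143 ^ 175 = 170

170


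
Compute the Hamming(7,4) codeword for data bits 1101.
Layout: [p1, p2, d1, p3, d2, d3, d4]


Parity bits: p1=1, p2=0, p3=0

1010101


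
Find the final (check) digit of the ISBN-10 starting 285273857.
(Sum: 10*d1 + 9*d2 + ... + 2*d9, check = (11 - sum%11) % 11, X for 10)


Weighted sum: 264
264 mod 11 = 0

Check digit: 0


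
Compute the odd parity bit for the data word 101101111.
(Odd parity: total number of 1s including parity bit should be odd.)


Number of 1s in data: 7
Parity bit: 0

0


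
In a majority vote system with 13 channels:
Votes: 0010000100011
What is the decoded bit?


Ones: 4 out of 13
Threshold: 7

0 (4/13 voted 1)


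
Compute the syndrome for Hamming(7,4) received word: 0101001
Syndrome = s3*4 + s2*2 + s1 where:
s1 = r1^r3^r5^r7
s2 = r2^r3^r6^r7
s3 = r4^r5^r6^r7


s1=1, s2=0, s3=0

Syndrome = 1 (error at position 1)


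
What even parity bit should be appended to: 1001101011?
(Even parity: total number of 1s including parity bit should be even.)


Number of 1s in data: 6
Parity bit: 0

0


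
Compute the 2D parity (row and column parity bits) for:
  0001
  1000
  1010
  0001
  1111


Row parities: 11010
Column parities: 1101

Row P: 11010, Col P: 1101, Corner: 1


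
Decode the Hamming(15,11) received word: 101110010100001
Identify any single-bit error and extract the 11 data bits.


Syndrome = 14: error at position 14

Data: 11000100011 (corrected bit 14)


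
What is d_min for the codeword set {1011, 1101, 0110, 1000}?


Comparing all pairs, minimum distance: 2
Can detect 1 errors, correct 0 errors

2


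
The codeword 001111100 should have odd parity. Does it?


Number of 1s: 5

Yes, parity is correct (5 ones)


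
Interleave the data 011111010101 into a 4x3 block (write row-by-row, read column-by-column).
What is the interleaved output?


Matrix:
  011
  111
  010
  101
Read columns: 010111101101

010111101101


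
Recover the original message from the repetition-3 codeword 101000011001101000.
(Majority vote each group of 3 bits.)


Groups: 101, 000, 011, 001, 101, 000
Majority votes: 101010

101010


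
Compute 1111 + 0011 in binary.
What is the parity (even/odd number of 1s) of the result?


1111 = 15
0011 = 3
Sum = 18 = 10010
1s count = 2

even parity (2 ones in 10010)


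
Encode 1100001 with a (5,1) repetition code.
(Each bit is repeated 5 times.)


Each bit -> 5 copies

11111111110000000000000000000011111


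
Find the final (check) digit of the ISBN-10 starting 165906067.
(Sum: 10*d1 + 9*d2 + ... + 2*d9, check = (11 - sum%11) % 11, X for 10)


Weighted sum: 229
229 mod 11 = 9

Check digit: 2


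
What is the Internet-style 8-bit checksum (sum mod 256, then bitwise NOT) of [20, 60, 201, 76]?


Sum = 357 mod 256 = 101
Complement = 154

154


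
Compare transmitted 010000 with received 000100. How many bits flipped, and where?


XOR: 010100

2 error(s) at position(s): 1, 3


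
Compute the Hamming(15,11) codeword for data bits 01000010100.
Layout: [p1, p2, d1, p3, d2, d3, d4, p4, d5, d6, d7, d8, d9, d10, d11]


Parity bits: p1=1, p2=1, p3=0, p4=0

110010000010100


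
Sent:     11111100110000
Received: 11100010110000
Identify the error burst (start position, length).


XOR: 00011110000000

Burst at position 3, length 4


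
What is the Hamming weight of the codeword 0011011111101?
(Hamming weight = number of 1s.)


Counting 1s in 0011011111101

9


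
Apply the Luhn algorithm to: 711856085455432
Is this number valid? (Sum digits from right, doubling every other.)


Luhn sum = 63
63 mod 10 = 3

Invalid (Luhn sum mod 10 = 3)


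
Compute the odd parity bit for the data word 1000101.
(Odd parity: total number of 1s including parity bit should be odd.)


Number of 1s in data: 3
Parity bit: 0

0


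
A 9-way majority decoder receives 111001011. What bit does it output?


Ones: 6 out of 9
Threshold: 5

1 (6/9 voted 1)


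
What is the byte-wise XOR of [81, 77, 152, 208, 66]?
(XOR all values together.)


XOR chain: 81 ^ 77 ^ 152 ^ 208 ^ 66 = 22

22


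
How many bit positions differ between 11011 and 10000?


XOR: 01011
Count of 1s: 3

3


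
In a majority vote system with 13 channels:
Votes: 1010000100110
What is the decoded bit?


Ones: 5 out of 13
Threshold: 7

0 (5/13 voted 1)


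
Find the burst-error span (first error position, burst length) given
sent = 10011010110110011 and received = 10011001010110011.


XOR: 00000011100000000

Burst at position 6, length 3


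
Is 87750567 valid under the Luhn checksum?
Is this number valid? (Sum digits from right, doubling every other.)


Luhn sum = 39
39 mod 10 = 9

Invalid (Luhn sum mod 10 = 9)


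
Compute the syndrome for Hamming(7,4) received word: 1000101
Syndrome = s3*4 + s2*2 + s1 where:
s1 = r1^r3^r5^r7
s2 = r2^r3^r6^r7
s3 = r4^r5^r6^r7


s1=1, s2=1, s3=0

Syndrome = 3 (error at position 3)


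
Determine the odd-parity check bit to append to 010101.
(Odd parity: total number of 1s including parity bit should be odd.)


Number of 1s in data: 3
Parity bit: 0

0


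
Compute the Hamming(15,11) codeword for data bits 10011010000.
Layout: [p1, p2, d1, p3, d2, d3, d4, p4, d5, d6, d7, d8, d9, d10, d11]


Parity bits: p1=0, p2=1, p3=1, p4=0

011100101010000


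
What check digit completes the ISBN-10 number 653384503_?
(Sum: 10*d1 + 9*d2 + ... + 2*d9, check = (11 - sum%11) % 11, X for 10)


Weighted sum: 244
244 mod 11 = 2

Check digit: 9


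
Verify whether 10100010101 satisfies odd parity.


Number of 1s: 5

Yes, parity is correct (5 ones)


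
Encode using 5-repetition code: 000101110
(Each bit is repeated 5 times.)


Each bit -> 5 copies

000000000000000111110000011111111111111100000


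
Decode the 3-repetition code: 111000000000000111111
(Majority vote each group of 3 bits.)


Groups: 111, 000, 000, 000, 000, 111, 111
Majority votes: 1000011

1000011


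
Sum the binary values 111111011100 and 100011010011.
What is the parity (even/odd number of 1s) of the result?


111111011100 = 4060
100011010011 = 2259
Sum = 6319 = 1100010101111
1s count = 8

even parity (8 ones in 1100010101111)


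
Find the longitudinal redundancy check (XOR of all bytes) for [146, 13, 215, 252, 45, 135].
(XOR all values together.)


XOR chain: 146 ^ 13 ^ 215 ^ 252 ^ 45 ^ 135 = 30

30


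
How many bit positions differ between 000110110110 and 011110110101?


XOR: 011000000011
Count of 1s: 4

4


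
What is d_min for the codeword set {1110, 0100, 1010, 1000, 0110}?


Comparing all pairs, minimum distance: 1
Can detect 0 errors, correct 0 errors

1


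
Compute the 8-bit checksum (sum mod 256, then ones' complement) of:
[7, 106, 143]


Sum = 256 mod 256 = 0
Complement = 255

255


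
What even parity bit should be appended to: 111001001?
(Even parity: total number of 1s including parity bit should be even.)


Number of 1s in data: 5
Parity bit: 1

1


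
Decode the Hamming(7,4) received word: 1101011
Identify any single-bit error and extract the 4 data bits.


Syndrome = 6: error at position 6

Data: 0001 (corrected bit 6)


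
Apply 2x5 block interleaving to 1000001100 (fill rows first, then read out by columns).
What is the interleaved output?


Matrix:
  10000
  01100
Read columns: 1001010000

1001010000


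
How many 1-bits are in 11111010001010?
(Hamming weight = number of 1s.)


Counting 1s in 11111010001010

8


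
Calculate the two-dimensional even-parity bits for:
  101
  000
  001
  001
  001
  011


Row parities: 001110
Column parities: 111

Row P: 001110, Col P: 111, Corner: 1


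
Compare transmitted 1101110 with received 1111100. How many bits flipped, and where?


XOR: 0010010

2 error(s) at position(s): 2, 5


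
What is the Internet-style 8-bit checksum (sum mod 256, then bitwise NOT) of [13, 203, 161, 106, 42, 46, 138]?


Sum = 709 mod 256 = 197
Complement = 58

58


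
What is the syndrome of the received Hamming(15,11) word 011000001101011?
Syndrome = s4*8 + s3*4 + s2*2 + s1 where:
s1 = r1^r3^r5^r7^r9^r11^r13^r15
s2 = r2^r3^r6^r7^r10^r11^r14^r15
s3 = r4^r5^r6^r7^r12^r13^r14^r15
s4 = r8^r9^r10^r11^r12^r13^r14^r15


s1=1, s2=1, s3=1, s4=1

Syndrome = 15 (error at position 15)


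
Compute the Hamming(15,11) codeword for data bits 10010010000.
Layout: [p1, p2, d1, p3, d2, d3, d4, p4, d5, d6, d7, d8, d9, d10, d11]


Parity bits: p1=1, p2=1, p3=1, p4=1

111100110010000


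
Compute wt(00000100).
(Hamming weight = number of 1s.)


Counting 1s in 00000100

1


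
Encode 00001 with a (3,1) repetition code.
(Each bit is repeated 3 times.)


Each bit -> 3 copies

000000000000111


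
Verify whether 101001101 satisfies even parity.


Number of 1s: 5

No, parity error (5 ones)


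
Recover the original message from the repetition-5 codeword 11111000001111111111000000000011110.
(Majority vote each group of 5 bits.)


Groups: 11111, 00000, 11111, 11111, 00000, 00000, 11110
Majority votes: 1011001

1011001


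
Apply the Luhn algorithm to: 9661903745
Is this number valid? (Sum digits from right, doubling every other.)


Luhn sum = 54
54 mod 10 = 4

Invalid (Luhn sum mod 10 = 4)


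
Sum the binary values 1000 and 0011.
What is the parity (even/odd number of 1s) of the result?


1000 = 8
0011 = 3
Sum = 11 = 1011
1s count = 3

odd parity (3 ones in 1011)


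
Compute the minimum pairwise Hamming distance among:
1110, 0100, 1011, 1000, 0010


Comparing all pairs, minimum distance: 2
Can detect 1 errors, correct 0 errors

2


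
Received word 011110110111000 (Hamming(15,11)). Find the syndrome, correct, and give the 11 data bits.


Syndrome = 2: error at position 2

Data: 11010111000 (corrected bit 2)


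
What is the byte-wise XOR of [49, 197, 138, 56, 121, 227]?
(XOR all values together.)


XOR chain: 49 ^ 197 ^ 138 ^ 56 ^ 121 ^ 227 = 220

220


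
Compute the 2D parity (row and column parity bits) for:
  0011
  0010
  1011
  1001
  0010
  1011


Row parities: 011011
Column parities: 1010

Row P: 011011, Col P: 1010, Corner: 0


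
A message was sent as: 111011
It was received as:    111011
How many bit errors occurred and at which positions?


XOR: 000000

0 errors (received matches sent)


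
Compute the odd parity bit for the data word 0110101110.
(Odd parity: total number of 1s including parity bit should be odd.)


Number of 1s in data: 6
Parity bit: 1

1


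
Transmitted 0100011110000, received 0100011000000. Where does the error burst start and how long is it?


XOR: 0000000110000

Burst at position 7, length 2


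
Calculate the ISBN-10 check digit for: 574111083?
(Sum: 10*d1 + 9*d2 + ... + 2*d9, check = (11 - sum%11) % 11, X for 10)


Weighted sum: 193
193 mod 11 = 6

Check digit: 5


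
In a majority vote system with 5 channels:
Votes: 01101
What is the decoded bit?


Ones: 3 out of 5
Threshold: 3

1 (3/5 voted 1)


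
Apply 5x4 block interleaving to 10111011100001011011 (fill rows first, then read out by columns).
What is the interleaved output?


Matrix:
  1011
  1011
  1000
  0101
  1011
Read columns: 11101000101100111011

11101000101100111011


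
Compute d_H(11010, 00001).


XOR: 11011
Count of 1s: 4

4


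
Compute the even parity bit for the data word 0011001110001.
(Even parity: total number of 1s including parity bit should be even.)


Number of 1s in data: 6
Parity bit: 0

0


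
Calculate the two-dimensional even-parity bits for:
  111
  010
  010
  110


Row parities: 1110
Column parities: 001

Row P: 1110, Col P: 001, Corner: 1


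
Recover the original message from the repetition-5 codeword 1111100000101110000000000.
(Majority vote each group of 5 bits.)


Groups: 11111, 00000, 10111, 00000, 00000
Majority votes: 10100

10100


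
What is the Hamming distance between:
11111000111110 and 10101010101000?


XOR: 01010010010110
Count of 1s: 6

6


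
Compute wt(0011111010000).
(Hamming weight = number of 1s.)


Counting 1s in 0011111010000

6


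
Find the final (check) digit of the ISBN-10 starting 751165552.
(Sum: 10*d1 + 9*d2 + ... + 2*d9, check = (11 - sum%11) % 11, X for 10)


Weighted sum: 230
230 mod 11 = 10

Check digit: 1


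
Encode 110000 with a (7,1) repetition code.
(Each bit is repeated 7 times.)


Each bit -> 7 copies

111111111111110000000000000000000000000000


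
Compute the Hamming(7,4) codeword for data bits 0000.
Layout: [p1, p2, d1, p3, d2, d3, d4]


Parity bits: p1=0, p2=0, p3=0

0000000


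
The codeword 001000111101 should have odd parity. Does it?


Number of 1s: 6

No, parity error (6 ones)


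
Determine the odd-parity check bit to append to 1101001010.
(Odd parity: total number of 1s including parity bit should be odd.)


Number of 1s in data: 5
Parity bit: 0

0


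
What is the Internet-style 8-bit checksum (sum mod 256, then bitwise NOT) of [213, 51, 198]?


Sum = 462 mod 256 = 206
Complement = 49

49


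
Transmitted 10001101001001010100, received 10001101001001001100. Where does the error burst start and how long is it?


XOR: 00000000000000011000

Burst at position 15, length 2


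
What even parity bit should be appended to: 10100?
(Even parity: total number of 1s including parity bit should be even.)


Number of 1s in data: 2
Parity bit: 0

0


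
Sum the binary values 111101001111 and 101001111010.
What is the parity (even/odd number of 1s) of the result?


111101001111 = 3919
101001111010 = 2682
Sum = 6601 = 1100111001001
1s count = 7

odd parity (7 ones in 1100111001001)


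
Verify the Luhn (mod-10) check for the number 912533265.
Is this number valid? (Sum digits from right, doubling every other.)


Luhn sum = 33
33 mod 10 = 3

Invalid (Luhn sum mod 10 = 3)


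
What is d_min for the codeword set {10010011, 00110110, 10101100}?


Comparing all pairs, minimum distance: 4
Can detect 3 errors, correct 1 errors

4


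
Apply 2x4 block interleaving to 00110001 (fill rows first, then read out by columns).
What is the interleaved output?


Matrix:
  0011
  0001
Read columns: 00001011

00001011


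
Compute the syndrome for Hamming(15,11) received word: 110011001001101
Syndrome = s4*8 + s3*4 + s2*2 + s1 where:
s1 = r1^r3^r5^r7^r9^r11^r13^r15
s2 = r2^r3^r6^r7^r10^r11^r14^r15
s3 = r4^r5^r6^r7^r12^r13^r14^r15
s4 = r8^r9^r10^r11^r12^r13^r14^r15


s1=1, s2=1, s3=1, s4=0

Syndrome = 7 (error at position 7)


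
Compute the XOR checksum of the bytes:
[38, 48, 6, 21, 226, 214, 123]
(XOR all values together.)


XOR chain: 38 ^ 48 ^ 6 ^ 21 ^ 226 ^ 214 ^ 123 = 74

74


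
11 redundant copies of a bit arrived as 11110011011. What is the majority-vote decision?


Ones: 8 out of 11
Threshold: 6

1 (8/11 voted 1)


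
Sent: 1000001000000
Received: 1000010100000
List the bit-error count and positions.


XOR: 0000011100000

3 error(s) at position(s): 5, 6, 7


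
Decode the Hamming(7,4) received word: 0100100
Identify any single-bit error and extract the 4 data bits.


Syndrome = 7: error at position 7

Data: 0101 (corrected bit 7)


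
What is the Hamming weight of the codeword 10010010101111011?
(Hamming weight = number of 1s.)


Counting 1s in 10010010101111011

10


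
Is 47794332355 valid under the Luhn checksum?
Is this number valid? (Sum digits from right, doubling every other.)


Luhn sum = 51
51 mod 10 = 1

Invalid (Luhn sum mod 10 = 1)


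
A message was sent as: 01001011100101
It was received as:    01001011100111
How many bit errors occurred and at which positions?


XOR: 00000000000010

1 error(s) at position(s): 12


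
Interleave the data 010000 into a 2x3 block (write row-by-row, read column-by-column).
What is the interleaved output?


Matrix:
  010
  000
Read columns: 001000

001000


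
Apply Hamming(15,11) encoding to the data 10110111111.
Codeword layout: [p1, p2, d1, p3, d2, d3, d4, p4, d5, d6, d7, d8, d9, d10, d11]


Parity bits: p1=1, p2=1, p3=0, p4=0

111001100111111


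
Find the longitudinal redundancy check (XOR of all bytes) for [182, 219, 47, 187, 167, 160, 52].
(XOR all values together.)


XOR chain: 182 ^ 219 ^ 47 ^ 187 ^ 167 ^ 160 ^ 52 = 202

202


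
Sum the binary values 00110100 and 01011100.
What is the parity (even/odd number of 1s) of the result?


00110100 = 52
01011100 = 92
Sum = 144 = 10010000
1s count = 2

even parity (2 ones in 10010000)


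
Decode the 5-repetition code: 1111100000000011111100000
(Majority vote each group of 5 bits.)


Groups: 11111, 00000, 00001, 11111, 00000
Majority votes: 10010

10010


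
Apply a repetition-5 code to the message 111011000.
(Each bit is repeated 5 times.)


Each bit -> 5 copies

111111111111111000001111111111000000000000000


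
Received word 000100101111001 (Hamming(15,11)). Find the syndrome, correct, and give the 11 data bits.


Syndrome = 8: error at position 8

Data: 00011111001 (corrected bit 8)


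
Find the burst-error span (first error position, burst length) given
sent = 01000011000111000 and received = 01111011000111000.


XOR: 00111000000000000

Burst at position 2, length 3


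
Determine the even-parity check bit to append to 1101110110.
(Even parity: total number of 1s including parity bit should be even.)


Number of 1s in data: 7
Parity bit: 1

1


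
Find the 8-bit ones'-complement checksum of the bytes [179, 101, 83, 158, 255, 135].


Sum = 911 mod 256 = 143
Complement = 112

112


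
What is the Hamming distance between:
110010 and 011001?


XOR: 101011
Count of 1s: 4

4


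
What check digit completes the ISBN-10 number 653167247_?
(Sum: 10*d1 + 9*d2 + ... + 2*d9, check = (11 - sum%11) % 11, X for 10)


Weighted sum: 241
241 mod 11 = 10

Check digit: 1


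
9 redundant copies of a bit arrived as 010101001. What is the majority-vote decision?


Ones: 4 out of 9
Threshold: 5

0 (4/9 voted 1)


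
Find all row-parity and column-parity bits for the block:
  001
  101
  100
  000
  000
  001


Row parities: 101001
Column parities: 001

Row P: 101001, Col P: 001, Corner: 1


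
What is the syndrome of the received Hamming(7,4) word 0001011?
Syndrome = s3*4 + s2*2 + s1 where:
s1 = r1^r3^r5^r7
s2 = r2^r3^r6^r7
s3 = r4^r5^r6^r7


s1=1, s2=0, s3=1

Syndrome = 5 (error at position 5)


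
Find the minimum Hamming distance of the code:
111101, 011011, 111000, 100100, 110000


Comparing all pairs, minimum distance: 1
Can detect 0 errors, correct 0 errors

1


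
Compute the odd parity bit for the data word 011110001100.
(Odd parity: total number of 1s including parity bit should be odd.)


Number of 1s in data: 6
Parity bit: 1

1


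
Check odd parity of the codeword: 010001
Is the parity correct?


Number of 1s: 2

No, parity error (2 ones)


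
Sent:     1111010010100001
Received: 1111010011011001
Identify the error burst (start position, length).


XOR: 0000000001111000

Burst at position 9, length 4


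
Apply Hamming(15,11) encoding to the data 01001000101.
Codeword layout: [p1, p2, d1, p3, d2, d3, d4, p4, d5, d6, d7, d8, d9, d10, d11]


Parity bits: p1=0, p2=1, p3=1, p4=1

010110011000101


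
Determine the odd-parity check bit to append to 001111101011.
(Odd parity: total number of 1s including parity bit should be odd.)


Number of 1s in data: 8
Parity bit: 1

1


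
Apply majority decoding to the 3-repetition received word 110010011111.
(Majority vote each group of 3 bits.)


Groups: 110, 010, 011, 111
Majority votes: 1011

1011


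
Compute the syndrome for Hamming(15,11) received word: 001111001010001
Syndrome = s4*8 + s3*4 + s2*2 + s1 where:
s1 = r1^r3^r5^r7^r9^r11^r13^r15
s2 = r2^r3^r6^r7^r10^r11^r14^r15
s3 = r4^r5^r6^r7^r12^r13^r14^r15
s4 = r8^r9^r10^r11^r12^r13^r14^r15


s1=1, s2=0, s3=0, s4=1

Syndrome = 9 (error at position 9)


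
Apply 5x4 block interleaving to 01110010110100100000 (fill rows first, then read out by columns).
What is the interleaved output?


Matrix:
  0111
  0010
  1101
  0010
  0000
Read columns: 00100101001101010100

00100101001101010100


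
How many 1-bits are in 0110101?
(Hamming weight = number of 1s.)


Counting 1s in 0110101

4


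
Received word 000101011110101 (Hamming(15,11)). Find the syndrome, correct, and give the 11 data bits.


Syndrome = 0: no error detected

Data: 00101110101 (no errors)


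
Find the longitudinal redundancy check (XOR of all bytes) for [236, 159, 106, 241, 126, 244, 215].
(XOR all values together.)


XOR chain: 236 ^ 159 ^ 106 ^ 241 ^ 126 ^ 244 ^ 215 = 181

181


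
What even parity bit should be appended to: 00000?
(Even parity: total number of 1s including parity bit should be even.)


Number of 1s in data: 0
Parity bit: 0

0


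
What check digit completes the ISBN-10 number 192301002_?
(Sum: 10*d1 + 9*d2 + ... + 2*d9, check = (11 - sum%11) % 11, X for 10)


Weighted sum: 137
137 mod 11 = 5

Check digit: 6


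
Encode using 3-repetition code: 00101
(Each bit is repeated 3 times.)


Each bit -> 3 copies

000000111000111


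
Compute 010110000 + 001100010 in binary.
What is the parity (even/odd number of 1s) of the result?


010110000 = 176
001100010 = 98
Sum = 274 = 100010010
1s count = 3

odd parity (3 ones in 100010010)


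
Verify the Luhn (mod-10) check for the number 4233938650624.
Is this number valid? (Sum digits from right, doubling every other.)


Luhn sum = 62
62 mod 10 = 2

Invalid (Luhn sum mod 10 = 2)


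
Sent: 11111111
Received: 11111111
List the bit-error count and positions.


XOR: 00000000

0 errors (received matches sent)


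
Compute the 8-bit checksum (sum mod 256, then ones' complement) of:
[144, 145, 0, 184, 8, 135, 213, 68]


Sum = 897 mod 256 = 129
Complement = 126

126


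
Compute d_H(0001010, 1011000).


XOR: 1010010
Count of 1s: 3

3


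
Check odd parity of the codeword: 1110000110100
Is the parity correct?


Number of 1s: 6

No, parity error (6 ones)


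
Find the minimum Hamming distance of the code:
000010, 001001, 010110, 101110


Comparing all pairs, minimum distance: 2
Can detect 1 errors, correct 0 errors

2


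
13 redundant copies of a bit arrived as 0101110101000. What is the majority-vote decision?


Ones: 6 out of 13
Threshold: 7

0 (6/13 voted 1)


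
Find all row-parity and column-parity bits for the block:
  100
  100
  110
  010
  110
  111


Row parities: 110101
Column parities: 101

Row P: 110101, Col P: 101, Corner: 0


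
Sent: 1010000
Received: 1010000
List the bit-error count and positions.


XOR: 0000000

0 errors (received matches sent)


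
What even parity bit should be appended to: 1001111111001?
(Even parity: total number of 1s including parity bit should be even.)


Number of 1s in data: 9
Parity bit: 1

1


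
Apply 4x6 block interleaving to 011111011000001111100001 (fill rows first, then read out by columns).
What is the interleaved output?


Matrix:
  011111
  011000
  001111
  100001
Read columns: 000111001110101010101011

000111001110101010101011


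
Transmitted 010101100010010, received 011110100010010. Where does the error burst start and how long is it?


XOR: 001011000000000

Burst at position 2, length 4


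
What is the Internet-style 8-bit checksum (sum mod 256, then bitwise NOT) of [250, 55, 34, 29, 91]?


Sum = 459 mod 256 = 203
Complement = 52

52


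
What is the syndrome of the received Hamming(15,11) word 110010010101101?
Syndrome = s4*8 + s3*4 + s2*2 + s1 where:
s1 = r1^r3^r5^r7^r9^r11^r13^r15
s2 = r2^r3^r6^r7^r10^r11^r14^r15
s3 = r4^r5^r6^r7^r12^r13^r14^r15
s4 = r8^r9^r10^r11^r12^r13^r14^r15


s1=0, s2=1, s3=0, s4=1

Syndrome = 10 (error at position 10)


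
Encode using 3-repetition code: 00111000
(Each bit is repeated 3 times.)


Each bit -> 3 copies

000000111111111000000000


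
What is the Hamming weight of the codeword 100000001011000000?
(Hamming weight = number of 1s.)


Counting 1s in 100000001011000000

4


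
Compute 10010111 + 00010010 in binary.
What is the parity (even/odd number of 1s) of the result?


10010111 = 151
00010010 = 18
Sum = 169 = 10101001
1s count = 4

even parity (4 ones in 10101001)


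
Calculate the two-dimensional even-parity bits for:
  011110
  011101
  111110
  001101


Row parities: 0011
Column parities: 110000

Row P: 0011, Col P: 110000, Corner: 0


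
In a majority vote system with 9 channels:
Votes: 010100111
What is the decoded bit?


Ones: 5 out of 9
Threshold: 5

1 (5/9 voted 1)


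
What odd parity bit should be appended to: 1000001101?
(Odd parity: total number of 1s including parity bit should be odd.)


Number of 1s in data: 4
Parity bit: 1

1


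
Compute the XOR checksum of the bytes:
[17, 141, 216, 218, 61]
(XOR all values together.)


XOR chain: 17 ^ 141 ^ 216 ^ 218 ^ 61 = 163

163


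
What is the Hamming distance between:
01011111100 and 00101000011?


XOR: 01110111111
Count of 1s: 9

9


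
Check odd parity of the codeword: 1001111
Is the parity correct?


Number of 1s: 5

Yes, parity is correct (5 ones)


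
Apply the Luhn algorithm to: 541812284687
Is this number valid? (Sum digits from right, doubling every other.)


Luhn sum = 59
59 mod 10 = 9

Invalid (Luhn sum mod 10 = 9)


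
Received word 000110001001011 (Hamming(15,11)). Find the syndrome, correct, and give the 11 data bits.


Syndrome = 5: error at position 5

Data: 00001001011 (corrected bit 5)


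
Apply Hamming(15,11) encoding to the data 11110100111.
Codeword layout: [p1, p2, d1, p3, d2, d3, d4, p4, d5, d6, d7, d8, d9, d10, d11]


Parity bits: p1=1, p2=0, p3=0, p4=0

101011100100111


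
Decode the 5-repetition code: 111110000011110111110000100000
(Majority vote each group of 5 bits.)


Groups: 11111, 00000, 11110, 11111, 00001, 00000
Majority votes: 101100

101100


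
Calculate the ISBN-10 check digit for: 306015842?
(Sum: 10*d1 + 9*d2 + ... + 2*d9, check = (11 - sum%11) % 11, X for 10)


Weighted sum: 157
157 mod 11 = 3

Check digit: 8


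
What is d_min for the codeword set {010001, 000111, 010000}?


Comparing all pairs, minimum distance: 1
Can detect 0 errors, correct 0 errors

1


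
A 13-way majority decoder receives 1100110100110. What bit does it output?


Ones: 7 out of 13
Threshold: 7

1 (7/13 voted 1)


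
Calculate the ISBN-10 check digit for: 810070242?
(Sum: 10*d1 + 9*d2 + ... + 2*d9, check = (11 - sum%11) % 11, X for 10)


Weighted sum: 155
155 mod 11 = 1

Check digit: X


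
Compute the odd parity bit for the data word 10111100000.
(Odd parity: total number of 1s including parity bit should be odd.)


Number of 1s in data: 5
Parity bit: 0

0


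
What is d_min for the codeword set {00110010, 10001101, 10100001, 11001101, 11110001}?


Comparing all pairs, minimum distance: 1
Can detect 0 errors, correct 0 errors

1


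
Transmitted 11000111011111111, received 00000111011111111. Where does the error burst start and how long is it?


XOR: 11000000000000000

Burst at position 0, length 2


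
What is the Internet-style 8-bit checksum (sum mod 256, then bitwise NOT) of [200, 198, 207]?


Sum = 605 mod 256 = 93
Complement = 162

162


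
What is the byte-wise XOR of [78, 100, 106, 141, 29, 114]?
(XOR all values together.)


XOR chain: 78 ^ 100 ^ 106 ^ 141 ^ 29 ^ 114 = 162

162


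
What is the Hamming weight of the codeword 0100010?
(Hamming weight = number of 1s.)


Counting 1s in 0100010

2


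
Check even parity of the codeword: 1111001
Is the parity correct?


Number of 1s: 5

No, parity error (5 ones)


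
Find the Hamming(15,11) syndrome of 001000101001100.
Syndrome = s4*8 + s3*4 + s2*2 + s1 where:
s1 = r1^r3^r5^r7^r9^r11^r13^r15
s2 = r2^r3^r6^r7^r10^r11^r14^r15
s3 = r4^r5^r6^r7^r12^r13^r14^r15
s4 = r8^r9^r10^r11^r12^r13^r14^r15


s1=0, s2=0, s3=1, s4=1

Syndrome = 12 (error at position 12)


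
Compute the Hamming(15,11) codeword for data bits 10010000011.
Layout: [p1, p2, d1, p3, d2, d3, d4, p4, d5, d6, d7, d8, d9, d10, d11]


Parity bits: p1=1, p2=0, p3=1, p4=0

101100100000011


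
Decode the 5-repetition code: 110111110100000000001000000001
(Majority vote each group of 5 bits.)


Groups: 11011, 11101, 00000, 00000, 10000, 00001
Majority votes: 110000

110000


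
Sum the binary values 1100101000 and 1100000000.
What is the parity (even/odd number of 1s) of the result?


1100101000 = 808
1100000000 = 768
Sum = 1576 = 11000101000
1s count = 4

even parity (4 ones in 11000101000)


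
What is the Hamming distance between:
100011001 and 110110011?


XOR: 010101010
Count of 1s: 4

4


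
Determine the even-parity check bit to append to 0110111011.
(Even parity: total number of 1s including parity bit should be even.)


Number of 1s in data: 7
Parity bit: 1

1


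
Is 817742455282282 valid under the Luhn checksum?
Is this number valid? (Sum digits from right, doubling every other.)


Luhn sum = 67
67 mod 10 = 7

Invalid (Luhn sum mod 10 = 7)


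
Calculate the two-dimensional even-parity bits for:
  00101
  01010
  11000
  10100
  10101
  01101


Row parities: 000011
Column parities: 11011

Row P: 000011, Col P: 11011, Corner: 0


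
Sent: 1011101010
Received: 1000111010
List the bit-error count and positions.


XOR: 0011010000

3 error(s) at position(s): 2, 3, 5


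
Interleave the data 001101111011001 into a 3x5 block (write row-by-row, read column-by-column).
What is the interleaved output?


Matrix:
  00110
  11110
  11001
Read columns: 011011110110001

011011110110001


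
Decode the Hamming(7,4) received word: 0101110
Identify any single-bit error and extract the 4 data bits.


Syndrome = 5: error at position 5

Data: 0010 (corrected bit 5)


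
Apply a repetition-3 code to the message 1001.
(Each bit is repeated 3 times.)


Each bit -> 3 copies

111000000111


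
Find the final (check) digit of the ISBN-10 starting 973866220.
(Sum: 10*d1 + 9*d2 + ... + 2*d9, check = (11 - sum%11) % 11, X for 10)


Weighted sum: 313
313 mod 11 = 5

Check digit: 6


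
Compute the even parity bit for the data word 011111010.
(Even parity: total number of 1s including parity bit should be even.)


Number of 1s in data: 6
Parity bit: 0

0


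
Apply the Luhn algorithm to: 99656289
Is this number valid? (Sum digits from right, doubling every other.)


Luhn sum = 47
47 mod 10 = 7

Invalid (Luhn sum mod 10 = 7)


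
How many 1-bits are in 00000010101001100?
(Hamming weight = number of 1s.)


Counting 1s in 00000010101001100

5


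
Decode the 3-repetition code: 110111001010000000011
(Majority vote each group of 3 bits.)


Groups: 110, 111, 001, 010, 000, 000, 011
Majority votes: 1100001

1100001


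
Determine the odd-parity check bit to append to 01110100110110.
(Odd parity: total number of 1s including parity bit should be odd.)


Number of 1s in data: 8
Parity bit: 1

1


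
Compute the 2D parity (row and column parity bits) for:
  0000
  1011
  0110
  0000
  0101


Row parities: 01000
Column parities: 1000

Row P: 01000, Col P: 1000, Corner: 1


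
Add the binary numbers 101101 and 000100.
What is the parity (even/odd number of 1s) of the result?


101101 = 45
000100 = 4
Sum = 49 = 110001
1s count = 3

odd parity (3 ones in 110001)


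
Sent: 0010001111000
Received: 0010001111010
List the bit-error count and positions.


XOR: 0000000000010

1 error(s) at position(s): 11
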